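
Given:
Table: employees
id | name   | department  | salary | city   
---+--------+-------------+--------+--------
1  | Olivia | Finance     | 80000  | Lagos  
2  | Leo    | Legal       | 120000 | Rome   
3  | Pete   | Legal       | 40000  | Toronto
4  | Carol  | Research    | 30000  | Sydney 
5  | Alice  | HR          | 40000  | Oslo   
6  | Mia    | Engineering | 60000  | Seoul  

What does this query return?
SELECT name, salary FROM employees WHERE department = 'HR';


Filtering: department = 'HR'
Matching rows: 1

1 rows:
Alice, 40000


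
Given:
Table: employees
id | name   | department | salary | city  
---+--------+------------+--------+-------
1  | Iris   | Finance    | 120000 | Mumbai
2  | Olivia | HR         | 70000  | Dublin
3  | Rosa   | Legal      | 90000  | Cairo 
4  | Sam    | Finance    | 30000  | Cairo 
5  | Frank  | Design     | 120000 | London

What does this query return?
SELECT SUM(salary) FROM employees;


SUM(salary) = 120000 + 70000 + 90000 + 30000 + 120000 = 430000

430000


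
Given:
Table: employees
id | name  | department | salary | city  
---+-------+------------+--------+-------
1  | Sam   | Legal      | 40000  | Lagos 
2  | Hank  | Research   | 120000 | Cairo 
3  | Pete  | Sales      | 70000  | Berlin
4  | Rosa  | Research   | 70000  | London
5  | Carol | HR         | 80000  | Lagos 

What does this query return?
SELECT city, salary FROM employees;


Projecting columns: city, salary

5 rows:
Lagos, 40000
Cairo, 120000
Berlin, 70000
London, 70000
Lagos, 80000


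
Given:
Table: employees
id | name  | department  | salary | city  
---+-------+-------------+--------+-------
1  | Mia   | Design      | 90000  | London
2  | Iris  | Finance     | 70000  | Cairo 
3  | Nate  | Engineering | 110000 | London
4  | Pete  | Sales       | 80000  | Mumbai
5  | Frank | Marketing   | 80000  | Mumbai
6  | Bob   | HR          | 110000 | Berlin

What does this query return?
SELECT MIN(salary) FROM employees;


Salaries: 90000, 70000, 110000, 80000, 80000, 110000
MIN = 70000

70000


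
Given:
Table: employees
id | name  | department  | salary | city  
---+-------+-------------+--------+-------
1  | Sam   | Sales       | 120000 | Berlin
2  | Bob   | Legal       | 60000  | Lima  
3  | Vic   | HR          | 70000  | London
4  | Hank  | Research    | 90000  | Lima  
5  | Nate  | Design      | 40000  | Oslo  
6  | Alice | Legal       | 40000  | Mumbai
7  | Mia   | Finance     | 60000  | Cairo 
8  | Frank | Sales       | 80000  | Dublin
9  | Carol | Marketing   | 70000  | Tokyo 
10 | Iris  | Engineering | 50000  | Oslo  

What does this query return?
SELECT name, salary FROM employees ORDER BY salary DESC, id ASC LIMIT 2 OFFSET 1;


Sort by salary DESC (id ASC tiebreak), then skip 1 and take 2
Rows 2 through 3

2 rows:
Hank, 90000
Frank, 80000


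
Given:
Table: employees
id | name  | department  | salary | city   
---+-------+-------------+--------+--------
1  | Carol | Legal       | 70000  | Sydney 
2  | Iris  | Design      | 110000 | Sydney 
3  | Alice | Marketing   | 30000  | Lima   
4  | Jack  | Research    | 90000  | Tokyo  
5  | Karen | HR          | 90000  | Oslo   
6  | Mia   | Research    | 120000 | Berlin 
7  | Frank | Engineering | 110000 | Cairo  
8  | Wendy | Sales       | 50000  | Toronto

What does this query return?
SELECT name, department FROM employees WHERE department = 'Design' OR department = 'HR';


Filtering: department = 'Design' OR 'HR'
Matching: 2 rows

2 rows:
Iris, Design
Karen, HR


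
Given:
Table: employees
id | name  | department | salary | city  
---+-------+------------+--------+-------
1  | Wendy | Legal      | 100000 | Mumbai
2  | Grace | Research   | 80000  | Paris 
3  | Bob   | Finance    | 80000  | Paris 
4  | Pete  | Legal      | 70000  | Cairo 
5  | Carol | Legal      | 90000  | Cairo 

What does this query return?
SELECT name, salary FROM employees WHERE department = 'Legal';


Filtering: department = 'Legal'
Matching rows: 3

3 rows:
Wendy, 100000
Pete, 70000
Carol, 90000


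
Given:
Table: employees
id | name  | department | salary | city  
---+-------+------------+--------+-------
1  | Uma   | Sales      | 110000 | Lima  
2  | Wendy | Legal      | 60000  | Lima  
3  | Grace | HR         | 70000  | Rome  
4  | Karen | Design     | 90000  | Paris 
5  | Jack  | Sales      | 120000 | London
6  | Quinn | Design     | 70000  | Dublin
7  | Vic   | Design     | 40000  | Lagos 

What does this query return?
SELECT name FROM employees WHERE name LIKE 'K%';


LIKE 'K%' matches names starting with 'K'
Matching: 1

1 rows:
Karen


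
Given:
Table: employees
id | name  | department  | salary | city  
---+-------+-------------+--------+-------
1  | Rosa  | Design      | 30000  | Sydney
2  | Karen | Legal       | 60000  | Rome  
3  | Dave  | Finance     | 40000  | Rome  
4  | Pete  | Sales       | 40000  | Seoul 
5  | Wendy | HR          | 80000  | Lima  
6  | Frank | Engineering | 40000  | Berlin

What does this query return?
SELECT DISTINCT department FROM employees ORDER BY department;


All 'department' values (row order): Design, Legal, Finance, Sales, HR, Engineering
Removing duplicates leaves 6 unique value(s).

6 values:
Design
Engineering
Finance
HR
Legal
Sales


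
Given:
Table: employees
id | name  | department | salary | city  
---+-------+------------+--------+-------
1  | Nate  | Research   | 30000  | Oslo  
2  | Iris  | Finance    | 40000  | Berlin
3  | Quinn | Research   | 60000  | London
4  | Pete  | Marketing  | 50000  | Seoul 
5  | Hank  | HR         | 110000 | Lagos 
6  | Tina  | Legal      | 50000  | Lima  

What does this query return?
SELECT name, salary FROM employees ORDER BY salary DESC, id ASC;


Sorting by salary DESC, then id ASC for ties

6 rows:
Hank, 110000
Quinn, 60000
Pete, 50000
Tina, 50000
Iris, 40000
Nate, 30000


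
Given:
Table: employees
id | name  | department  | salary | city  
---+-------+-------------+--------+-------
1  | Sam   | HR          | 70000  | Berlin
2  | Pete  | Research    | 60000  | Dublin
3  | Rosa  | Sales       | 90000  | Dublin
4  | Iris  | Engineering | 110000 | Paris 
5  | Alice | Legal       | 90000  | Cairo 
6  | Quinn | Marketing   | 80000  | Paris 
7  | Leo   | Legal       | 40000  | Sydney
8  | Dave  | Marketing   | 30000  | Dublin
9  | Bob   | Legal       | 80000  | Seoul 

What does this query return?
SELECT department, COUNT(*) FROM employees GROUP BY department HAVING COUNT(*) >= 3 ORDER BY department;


Groups with count >= 3:
  Legal: 3 -> PASS
  Engineering: 1 -> filtered out
  HR: 1 -> filtered out
  Marketing: 2 -> filtered out
  Research: 1 -> filtered out
  Sales: 1 -> filtered out


1 groups:
Legal, 3


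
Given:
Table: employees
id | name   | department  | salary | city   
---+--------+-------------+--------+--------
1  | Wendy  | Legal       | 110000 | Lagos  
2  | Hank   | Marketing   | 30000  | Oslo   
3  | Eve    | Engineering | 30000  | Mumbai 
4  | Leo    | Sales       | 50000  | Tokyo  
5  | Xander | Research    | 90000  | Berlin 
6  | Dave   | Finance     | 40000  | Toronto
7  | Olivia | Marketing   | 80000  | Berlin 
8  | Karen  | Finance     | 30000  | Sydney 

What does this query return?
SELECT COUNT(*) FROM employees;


COUNT(*) counts all rows

8


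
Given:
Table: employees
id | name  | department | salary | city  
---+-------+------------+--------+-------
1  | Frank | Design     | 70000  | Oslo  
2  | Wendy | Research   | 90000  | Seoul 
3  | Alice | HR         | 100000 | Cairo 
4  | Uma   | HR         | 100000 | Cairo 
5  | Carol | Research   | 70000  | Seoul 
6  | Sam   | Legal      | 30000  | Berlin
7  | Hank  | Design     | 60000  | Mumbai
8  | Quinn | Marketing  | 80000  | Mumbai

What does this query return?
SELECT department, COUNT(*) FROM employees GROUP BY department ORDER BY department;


Assigning each row to its department group:
  Frank -> Design
  Wendy -> Research
  Alice -> HR
  Uma -> HR
  Carol -> Research
  Sam -> Legal
  Hank -> Design
  Quinn -> Marketing


5 groups:
Design, 2
HR, 2
Legal, 1
Marketing, 1
Research, 2


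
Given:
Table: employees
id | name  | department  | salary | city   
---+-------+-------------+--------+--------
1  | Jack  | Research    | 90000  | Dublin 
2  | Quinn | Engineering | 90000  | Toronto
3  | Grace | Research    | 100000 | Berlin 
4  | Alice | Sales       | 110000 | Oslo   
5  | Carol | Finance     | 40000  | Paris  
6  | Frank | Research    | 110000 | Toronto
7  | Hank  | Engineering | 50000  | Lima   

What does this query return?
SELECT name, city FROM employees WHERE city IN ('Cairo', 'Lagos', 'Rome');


Filtering: city IN ('Cairo', 'Lagos', 'Rome')
Matching: 0 rows

Empty result set (0 rows)


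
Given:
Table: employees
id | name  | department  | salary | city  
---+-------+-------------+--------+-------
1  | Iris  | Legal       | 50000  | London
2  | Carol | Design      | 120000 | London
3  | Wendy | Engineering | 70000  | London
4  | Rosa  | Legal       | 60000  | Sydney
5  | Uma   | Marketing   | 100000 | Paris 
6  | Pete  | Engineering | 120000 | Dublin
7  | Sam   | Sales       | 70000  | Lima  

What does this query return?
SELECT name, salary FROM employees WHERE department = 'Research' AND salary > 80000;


Filtering: department = 'Research' AND salary > 80000
Matching: 0 rows

Empty result set (0 rows)


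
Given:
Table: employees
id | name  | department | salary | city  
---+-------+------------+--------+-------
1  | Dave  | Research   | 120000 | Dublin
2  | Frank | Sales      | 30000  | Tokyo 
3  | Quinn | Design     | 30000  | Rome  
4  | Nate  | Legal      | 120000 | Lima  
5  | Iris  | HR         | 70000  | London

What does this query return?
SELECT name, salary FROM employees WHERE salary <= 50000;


Filtering: salary <= 50000
Matching: 2 rows

2 rows:
Frank, 30000
Quinn, 30000


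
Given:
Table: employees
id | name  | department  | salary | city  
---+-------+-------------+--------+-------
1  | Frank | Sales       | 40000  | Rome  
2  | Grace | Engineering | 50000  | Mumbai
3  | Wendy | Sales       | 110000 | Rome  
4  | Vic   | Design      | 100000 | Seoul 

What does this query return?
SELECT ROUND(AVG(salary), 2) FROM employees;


SUM(salary) = 300000
COUNT = 4
ROUND(AVG, 2) = ROUND(300000 / 4, 2) = 75000.0

75000.0


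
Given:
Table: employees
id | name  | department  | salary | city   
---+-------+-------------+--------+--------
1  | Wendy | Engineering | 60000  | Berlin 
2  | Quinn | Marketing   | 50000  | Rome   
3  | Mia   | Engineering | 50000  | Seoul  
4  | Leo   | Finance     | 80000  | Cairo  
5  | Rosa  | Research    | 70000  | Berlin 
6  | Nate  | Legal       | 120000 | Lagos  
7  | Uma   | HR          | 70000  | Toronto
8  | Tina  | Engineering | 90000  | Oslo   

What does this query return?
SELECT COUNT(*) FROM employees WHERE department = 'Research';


Counting rows where department = 'Research'
  Rosa -> MATCH


1


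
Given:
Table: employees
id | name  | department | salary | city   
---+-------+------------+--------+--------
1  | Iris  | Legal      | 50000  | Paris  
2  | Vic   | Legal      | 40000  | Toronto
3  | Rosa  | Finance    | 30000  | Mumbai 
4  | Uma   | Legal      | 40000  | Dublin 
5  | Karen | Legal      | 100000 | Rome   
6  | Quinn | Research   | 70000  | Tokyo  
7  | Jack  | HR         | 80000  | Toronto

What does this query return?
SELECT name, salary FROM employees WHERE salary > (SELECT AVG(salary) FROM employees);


Subquery: AVG(salary) = 58571.43
Filtering: salary > 58571.43
  Karen (100000) -> MATCH
  Quinn (70000) -> MATCH
  Jack (80000) -> MATCH


3 rows:
Karen, 100000
Quinn, 70000
Jack, 80000


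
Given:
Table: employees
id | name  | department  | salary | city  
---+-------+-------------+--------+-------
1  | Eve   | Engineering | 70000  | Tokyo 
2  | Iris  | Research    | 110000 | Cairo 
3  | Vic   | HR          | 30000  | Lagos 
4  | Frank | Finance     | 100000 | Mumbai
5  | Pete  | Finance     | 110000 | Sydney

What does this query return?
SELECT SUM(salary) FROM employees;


SUM(salary) = 70000 + 110000 + 30000 + 100000 + 110000 = 420000

420000


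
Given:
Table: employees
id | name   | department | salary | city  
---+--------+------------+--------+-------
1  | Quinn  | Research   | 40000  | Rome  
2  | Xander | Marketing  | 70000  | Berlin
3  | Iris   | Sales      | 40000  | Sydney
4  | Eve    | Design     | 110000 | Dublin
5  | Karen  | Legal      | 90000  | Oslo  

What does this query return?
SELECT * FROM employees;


SELECT * returns all 5 rows with all columns

5 rows:
1, Quinn, Research, 40000, Rome
2, Xander, Marketing, 70000, Berlin
3, Iris, Sales, 40000, Sydney
4, Eve, Design, 110000, Dublin
5, Karen, Legal, 90000, Oslo


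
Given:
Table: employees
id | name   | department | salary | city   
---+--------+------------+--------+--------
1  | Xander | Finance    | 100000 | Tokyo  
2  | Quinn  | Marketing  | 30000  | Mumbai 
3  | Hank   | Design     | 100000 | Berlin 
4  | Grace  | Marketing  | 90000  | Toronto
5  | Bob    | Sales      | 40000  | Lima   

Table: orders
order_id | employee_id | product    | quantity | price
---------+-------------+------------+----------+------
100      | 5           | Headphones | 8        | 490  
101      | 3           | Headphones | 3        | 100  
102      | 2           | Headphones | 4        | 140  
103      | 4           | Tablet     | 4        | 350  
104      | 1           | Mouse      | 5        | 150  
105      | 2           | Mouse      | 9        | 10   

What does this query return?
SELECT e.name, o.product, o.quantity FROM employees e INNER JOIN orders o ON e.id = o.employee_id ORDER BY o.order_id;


Joining employees.id = orders.employee_id:
  employee Bob (id=5) -> order Headphones
  employee Hank (id=3) -> order Headphones
  employee Quinn (id=2) -> order Headphones
  employee Grace (id=4) -> order Tablet
  employee Xander (id=1) -> order Mouse
  employee Quinn (id=2) -> order Mouse


6 rows:
Bob, Headphones, 8
Hank, Headphones, 3
Quinn, Headphones, 4
Grace, Tablet, 4
Xander, Mouse, 5
Quinn, Mouse, 9


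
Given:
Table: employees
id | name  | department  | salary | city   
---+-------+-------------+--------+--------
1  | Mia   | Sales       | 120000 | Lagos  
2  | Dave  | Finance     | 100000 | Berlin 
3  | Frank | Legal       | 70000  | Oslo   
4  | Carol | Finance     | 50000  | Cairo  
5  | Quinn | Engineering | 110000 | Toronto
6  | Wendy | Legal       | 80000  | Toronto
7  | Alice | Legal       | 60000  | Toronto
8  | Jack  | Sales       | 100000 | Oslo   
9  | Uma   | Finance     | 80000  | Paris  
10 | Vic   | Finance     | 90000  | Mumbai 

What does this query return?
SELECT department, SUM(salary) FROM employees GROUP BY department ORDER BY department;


Summing salary within each department:
  Engineering: 110000 = 110000
  Finance: 100000 + 50000 + 80000 + 90000 = 320000
  Legal: 70000 + 80000 + 60000 = 210000
  Sales: 120000 + 100000 = 220000


4 groups:
Engineering, 110000
Finance, 320000
Legal, 210000
Sales, 220000


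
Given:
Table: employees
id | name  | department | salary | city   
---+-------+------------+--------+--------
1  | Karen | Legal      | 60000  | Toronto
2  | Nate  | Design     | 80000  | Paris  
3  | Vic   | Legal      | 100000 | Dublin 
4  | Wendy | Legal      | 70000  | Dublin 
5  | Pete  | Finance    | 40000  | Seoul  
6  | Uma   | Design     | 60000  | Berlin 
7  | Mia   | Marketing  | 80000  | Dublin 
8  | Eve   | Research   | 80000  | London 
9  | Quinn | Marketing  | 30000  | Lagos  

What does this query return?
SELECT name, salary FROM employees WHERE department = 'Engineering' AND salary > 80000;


Filtering: department = 'Engineering' AND salary > 80000
Matching: 0 rows

Empty result set (0 rows)


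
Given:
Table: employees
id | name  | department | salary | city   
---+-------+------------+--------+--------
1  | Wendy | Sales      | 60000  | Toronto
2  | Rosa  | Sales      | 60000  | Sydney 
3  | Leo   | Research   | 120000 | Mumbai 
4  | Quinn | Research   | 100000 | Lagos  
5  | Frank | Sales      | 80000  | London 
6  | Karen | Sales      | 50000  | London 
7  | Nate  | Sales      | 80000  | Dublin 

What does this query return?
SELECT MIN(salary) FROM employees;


Salaries: 60000, 60000, 120000, 100000, 80000, 50000, 80000
MIN = 50000

50000


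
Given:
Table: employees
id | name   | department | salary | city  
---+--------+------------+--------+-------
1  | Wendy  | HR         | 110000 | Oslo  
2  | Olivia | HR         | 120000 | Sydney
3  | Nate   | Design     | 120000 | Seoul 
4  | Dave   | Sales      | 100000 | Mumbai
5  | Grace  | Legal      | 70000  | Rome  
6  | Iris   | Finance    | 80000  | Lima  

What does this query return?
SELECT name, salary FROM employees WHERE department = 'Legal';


Filtering: department = 'Legal'
Matching rows: 1

1 rows:
Grace, 70000


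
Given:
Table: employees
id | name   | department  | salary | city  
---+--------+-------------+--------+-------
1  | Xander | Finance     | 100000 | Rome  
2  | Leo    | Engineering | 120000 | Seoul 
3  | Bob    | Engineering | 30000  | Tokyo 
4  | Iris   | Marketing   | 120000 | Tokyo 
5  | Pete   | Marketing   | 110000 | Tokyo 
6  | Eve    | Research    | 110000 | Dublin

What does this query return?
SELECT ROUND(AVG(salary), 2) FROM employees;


SUM(salary) = 590000
COUNT = 6
ROUND(AVG, 2) = ROUND(590000 / 6, 2) = 98333.33

98333.33


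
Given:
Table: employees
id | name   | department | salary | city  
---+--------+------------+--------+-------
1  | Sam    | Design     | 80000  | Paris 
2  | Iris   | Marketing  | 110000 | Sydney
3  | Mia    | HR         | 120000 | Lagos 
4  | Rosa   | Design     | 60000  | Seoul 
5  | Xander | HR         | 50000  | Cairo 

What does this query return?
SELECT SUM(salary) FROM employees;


SUM(salary) = 80000 + 110000 + 120000 + 60000 + 50000 = 420000

420000


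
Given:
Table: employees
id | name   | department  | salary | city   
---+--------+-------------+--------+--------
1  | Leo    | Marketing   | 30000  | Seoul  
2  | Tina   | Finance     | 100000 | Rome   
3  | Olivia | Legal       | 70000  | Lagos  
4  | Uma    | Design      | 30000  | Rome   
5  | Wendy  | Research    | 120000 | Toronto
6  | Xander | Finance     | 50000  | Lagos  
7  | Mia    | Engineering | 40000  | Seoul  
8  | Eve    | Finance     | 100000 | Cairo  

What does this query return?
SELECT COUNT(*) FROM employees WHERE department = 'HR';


Counting rows where department = 'HR'


0


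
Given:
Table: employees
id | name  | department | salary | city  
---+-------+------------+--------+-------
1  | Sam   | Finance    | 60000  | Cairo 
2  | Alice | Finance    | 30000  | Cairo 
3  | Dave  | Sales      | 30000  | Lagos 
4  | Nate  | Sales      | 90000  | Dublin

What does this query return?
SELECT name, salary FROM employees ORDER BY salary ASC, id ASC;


Sorting by salary ASC, then id ASC for ties

4 rows:
Alice, 30000
Dave, 30000
Sam, 60000
Nate, 90000


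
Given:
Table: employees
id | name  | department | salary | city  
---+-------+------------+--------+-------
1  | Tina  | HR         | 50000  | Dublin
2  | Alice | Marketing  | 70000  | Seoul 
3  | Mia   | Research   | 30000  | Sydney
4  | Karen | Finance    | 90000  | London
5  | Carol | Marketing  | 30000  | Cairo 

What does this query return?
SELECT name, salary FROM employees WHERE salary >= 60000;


Filtering: salary >= 60000
Matching: 2 rows

2 rows:
Alice, 70000
Karen, 90000


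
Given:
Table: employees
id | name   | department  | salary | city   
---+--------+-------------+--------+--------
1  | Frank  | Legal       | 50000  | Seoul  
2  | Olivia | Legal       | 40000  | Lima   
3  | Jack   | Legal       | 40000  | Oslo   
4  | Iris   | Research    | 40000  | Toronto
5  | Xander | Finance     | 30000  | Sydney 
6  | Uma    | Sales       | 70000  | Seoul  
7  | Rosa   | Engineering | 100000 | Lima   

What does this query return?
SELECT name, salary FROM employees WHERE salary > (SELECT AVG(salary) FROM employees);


Subquery: AVG(salary) = 52857.14
Filtering: salary > 52857.14
  Uma (70000) -> MATCH
  Rosa (100000) -> MATCH


2 rows:
Uma, 70000
Rosa, 100000


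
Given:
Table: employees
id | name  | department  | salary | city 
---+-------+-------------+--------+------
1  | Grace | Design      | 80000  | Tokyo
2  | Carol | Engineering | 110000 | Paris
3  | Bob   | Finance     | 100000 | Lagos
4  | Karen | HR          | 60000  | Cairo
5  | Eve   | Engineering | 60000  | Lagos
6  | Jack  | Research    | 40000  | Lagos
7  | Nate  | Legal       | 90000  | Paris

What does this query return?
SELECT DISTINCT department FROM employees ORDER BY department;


All 'department' values (row order): Design, Engineering, Finance, HR, Engineering, Research, Legal
Removing duplicates leaves 6 unique value(s).

6 values:
Design
Engineering
Finance
HR
Legal
Research


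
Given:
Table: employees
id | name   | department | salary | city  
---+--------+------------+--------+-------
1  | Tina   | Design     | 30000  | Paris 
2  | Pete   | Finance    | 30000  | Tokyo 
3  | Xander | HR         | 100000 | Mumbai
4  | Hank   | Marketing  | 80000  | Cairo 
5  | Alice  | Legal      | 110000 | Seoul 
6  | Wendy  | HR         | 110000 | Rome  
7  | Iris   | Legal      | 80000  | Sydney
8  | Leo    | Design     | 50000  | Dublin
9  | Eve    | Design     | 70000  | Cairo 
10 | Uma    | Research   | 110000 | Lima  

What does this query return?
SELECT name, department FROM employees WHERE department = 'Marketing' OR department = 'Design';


Filtering: department = 'Marketing' OR 'Design'
Matching: 4 rows

4 rows:
Tina, Design
Hank, Marketing
Leo, Design
Eve, Design


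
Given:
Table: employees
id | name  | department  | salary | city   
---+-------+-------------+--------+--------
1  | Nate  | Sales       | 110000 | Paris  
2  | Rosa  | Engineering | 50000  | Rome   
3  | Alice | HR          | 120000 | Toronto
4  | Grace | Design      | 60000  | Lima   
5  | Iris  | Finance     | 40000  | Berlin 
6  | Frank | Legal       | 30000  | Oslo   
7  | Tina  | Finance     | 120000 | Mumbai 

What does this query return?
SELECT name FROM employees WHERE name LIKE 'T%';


LIKE 'T%' matches names starting with 'T'
Matching: 1

1 rows:
Tina


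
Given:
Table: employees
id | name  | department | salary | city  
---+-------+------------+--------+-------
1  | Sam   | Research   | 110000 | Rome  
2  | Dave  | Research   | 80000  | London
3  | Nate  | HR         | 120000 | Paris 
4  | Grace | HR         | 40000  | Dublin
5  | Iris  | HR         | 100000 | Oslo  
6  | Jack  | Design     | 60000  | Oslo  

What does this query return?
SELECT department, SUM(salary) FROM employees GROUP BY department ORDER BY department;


Summing salary within each department:
  Design: 60000 = 60000
  HR: 120000 + 40000 + 100000 = 260000
  Research: 110000 + 80000 = 190000


3 groups:
Design, 60000
HR, 260000
Research, 190000


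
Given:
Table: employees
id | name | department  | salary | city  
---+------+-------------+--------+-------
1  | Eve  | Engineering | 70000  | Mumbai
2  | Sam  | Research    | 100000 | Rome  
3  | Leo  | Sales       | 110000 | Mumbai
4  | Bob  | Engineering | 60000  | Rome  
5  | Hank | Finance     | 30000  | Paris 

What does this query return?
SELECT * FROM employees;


SELECT * returns all 5 rows with all columns

5 rows:
1, Eve, Engineering, 70000, Mumbai
2, Sam, Research, 100000, Rome
3, Leo, Sales, 110000, Mumbai
4, Bob, Engineering, 60000, Rome
5, Hank, Finance, 30000, Paris


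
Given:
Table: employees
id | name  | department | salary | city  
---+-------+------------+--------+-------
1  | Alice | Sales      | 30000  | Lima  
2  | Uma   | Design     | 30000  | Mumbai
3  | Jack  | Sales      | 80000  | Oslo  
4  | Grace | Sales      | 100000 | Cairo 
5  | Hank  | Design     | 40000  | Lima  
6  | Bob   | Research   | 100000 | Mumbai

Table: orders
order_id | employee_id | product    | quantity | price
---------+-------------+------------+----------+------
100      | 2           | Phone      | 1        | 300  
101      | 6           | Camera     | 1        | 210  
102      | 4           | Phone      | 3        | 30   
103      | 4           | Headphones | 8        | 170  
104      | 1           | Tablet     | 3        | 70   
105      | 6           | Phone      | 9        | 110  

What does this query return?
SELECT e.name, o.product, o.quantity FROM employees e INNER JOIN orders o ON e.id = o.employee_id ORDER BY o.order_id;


Joining employees.id = orders.employee_id:
  employee Uma (id=2) -> order Phone
  employee Bob (id=6) -> order Camera
  employee Grace (id=4) -> order Phone
  employee Grace (id=4) -> order Headphones
  employee Alice (id=1) -> order Tablet
  employee Bob (id=6) -> order Phone


6 rows:
Uma, Phone, 1
Bob, Camera, 1
Grace, Phone, 3
Grace, Headphones, 8
Alice, Tablet, 3
Bob, Phone, 9


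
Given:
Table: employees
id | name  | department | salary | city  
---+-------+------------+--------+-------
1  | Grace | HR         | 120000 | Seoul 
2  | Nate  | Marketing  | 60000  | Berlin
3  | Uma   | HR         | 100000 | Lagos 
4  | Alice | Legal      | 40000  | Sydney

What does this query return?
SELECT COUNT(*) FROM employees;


COUNT(*) counts all rows

4


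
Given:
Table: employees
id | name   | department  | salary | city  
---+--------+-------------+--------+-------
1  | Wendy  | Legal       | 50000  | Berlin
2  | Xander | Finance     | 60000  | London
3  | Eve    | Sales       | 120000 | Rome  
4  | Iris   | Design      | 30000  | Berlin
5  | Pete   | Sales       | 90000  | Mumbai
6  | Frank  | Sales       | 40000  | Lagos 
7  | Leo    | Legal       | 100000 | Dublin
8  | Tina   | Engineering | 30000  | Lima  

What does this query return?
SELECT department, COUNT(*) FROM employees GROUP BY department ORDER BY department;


Assigning each row to its department group:
  Wendy -> Legal
  Xander -> Finance
  Eve -> Sales
  Iris -> Design
  Pete -> Sales
  Frank -> Sales
  Leo -> Legal
  Tina -> Engineering


5 groups:
Design, 1
Engineering, 1
Finance, 1
Legal, 2
Sales, 3


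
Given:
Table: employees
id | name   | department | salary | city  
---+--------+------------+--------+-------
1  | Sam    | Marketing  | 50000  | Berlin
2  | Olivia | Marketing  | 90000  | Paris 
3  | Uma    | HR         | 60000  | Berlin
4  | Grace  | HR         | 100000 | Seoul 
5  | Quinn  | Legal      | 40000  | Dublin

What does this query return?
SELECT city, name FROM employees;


Projecting columns: city, name

5 rows:
Berlin, Sam
Paris, Olivia
Berlin, Uma
Seoul, Grace
Dublin, Quinn


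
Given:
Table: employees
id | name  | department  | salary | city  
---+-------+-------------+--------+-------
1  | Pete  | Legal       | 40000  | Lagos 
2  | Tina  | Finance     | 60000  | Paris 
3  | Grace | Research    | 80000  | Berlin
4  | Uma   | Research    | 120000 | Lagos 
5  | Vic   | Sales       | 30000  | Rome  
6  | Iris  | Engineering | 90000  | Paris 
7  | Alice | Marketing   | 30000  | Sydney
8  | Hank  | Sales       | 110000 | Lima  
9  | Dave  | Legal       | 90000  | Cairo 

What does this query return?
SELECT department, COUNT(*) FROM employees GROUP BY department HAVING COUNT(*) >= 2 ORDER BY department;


Groups with count >= 2:
  Legal: 2 -> PASS
  Research: 2 -> PASS
  Sales: 2 -> PASS
  Engineering: 1 -> filtered out
  Finance: 1 -> filtered out
  Marketing: 1 -> filtered out


3 groups:
Legal, 2
Research, 2
Sales, 2


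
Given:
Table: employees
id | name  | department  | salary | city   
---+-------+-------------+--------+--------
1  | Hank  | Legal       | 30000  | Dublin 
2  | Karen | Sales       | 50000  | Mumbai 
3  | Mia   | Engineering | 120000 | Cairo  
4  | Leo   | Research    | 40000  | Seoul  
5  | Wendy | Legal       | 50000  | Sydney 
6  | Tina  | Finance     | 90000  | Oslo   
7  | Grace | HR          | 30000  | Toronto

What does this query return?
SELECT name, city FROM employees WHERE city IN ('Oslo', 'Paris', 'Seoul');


Filtering: city IN ('Oslo', 'Paris', 'Seoul')
Matching: 2 rows

2 rows:
Leo, Seoul
Tina, Oslo


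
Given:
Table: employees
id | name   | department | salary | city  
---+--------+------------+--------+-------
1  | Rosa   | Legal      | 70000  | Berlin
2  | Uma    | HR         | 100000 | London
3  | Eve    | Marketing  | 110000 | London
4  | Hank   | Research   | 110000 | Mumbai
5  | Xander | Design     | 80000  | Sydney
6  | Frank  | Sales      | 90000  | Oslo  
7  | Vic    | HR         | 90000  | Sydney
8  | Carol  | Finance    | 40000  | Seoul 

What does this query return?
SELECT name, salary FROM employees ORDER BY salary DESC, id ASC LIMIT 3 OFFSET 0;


Sort by salary DESC (id ASC tiebreak), then skip 0 and take 3
Rows 1 through 3

3 rows:
Eve, 110000
Hank, 110000
Uma, 100000


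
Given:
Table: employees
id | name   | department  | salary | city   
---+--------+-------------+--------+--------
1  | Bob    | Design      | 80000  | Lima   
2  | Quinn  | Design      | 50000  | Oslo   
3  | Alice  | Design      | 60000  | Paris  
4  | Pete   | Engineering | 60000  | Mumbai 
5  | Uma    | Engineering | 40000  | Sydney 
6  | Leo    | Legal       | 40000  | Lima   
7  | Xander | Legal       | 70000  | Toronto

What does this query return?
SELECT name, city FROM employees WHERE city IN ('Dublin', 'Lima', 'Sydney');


Filtering: city IN ('Dublin', 'Lima', 'Sydney')
Matching: 3 rows

3 rows:
Bob, Lima
Uma, Sydney
Leo, Lima


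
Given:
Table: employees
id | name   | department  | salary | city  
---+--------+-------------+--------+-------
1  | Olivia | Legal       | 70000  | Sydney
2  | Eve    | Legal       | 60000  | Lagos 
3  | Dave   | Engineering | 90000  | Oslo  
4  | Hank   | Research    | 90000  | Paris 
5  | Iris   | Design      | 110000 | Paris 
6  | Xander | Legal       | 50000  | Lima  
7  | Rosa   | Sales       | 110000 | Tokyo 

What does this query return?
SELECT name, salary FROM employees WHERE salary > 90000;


Filtering: salary > 90000
Matching: 2 rows

2 rows:
Iris, 110000
Rosa, 110000


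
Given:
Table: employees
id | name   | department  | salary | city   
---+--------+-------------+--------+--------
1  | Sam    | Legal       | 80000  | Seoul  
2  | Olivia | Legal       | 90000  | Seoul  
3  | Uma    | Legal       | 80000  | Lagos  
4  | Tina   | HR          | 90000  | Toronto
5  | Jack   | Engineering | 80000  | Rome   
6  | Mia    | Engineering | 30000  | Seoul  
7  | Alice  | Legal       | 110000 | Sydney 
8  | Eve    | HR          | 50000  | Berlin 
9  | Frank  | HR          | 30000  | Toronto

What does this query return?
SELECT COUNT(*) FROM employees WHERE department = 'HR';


Counting rows where department = 'HR'
  Tina -> MATCH
  Eve -> MATCH
  Frank -> MATCH


3


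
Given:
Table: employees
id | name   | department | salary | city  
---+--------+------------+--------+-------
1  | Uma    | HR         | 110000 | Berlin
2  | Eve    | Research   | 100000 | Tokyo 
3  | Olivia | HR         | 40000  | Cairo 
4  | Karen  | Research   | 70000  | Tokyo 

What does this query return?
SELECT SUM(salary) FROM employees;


SUM(salary) = 110000 + 100000 + 40000 + 70000 = 320000

320000


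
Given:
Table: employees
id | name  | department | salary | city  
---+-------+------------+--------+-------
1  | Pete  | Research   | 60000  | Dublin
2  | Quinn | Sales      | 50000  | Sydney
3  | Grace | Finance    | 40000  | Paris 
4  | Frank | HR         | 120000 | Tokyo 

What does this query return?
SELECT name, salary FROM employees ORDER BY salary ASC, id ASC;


Sorting by salary ASC, then id ASC for ties

4 rows:
Grace, 40000
Quinn, 50000
Pete, 60000
Frank, 120000


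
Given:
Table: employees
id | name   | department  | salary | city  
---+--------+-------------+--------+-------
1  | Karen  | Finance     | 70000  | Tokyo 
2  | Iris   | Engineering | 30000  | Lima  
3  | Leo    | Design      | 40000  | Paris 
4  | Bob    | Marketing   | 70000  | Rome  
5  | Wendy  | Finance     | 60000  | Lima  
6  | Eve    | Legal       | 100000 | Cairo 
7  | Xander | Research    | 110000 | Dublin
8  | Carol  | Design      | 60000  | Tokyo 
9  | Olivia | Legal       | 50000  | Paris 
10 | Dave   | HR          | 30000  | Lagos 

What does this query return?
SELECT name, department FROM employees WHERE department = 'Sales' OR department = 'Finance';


Filtering: department = 'Sales' OR 'Finance'
Matching: 2 rows

2 rows:
Karen, Finance
Wendy, Finance


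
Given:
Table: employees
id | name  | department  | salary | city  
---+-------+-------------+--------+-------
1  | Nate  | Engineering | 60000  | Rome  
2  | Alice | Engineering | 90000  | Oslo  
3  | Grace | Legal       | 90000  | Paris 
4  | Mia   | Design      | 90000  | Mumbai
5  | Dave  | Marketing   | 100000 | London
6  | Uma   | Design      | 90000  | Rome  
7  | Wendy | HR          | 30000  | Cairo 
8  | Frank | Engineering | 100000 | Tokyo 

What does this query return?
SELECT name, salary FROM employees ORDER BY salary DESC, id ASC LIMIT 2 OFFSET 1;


Sort by salary DESC (id ASC tiebreak), then skip 1 and take 2
Rows 2 through 3

2 rows:
Frank, 100000
Alice, 90000


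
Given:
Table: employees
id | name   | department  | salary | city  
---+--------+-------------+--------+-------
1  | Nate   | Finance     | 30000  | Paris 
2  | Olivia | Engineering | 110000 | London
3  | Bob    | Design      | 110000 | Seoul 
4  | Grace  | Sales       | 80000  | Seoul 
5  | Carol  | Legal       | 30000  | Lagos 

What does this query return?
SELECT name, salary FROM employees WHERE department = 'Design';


Filtering: department = 'Design'
Matching rows: 1

1 rows:
Bob, 110000


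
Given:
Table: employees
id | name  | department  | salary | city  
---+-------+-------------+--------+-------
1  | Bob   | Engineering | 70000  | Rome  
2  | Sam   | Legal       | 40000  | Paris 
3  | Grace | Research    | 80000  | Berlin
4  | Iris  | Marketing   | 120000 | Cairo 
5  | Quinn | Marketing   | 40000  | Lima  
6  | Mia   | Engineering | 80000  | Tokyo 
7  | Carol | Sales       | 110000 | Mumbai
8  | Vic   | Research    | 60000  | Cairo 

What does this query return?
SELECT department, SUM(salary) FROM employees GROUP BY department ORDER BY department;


Summing salary within each department:
  Engineering: 70000 + 80000 = 150000
  Legal: 40000 = 40000
  Marketing: 120000 + 40000 = 160000
  Research: 80000 + 60000 = 140000
  Sales: 110000 = 110000


5 groups:
Engineering, 150000
Legal, 40000
Marketing, 160000
Research, 140000
Sales, 110000


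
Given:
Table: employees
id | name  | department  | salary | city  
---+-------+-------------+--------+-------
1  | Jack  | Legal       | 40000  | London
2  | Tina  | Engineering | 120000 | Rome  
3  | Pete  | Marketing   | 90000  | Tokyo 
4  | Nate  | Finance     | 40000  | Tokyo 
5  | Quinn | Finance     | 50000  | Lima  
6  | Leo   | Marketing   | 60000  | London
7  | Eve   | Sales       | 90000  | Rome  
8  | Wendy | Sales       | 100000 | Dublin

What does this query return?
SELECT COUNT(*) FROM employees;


COUNT(*) counts all rows

8


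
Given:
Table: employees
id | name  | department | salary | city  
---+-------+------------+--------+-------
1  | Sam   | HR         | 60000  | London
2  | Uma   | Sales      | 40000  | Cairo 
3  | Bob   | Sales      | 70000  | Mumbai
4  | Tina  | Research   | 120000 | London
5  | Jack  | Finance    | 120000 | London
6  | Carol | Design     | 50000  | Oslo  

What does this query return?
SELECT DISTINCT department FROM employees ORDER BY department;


All 'department' values (row order): HR, Sales, Sales, Research, Finance, Design
Removing duplicates leaves 5 unique value(s).

5 values:
Design
Finance
HR
Research
Sales


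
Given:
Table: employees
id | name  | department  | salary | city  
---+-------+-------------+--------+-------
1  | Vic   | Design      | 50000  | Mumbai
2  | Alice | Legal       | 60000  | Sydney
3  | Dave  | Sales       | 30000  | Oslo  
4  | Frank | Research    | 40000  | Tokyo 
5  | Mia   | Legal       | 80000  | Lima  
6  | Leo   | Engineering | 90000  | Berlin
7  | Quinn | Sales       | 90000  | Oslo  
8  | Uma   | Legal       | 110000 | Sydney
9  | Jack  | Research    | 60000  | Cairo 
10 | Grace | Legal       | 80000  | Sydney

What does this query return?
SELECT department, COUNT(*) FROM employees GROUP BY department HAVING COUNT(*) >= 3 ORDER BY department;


Groups with count >= 3:
  Legal: 4 -> PASS
  Design: 1 -> filtered out
  Engineering: 1 -> filtered out
  Research: 2 -> filtered out
  Sales: 2 -> filtered out


1 groups:
Legal, 4


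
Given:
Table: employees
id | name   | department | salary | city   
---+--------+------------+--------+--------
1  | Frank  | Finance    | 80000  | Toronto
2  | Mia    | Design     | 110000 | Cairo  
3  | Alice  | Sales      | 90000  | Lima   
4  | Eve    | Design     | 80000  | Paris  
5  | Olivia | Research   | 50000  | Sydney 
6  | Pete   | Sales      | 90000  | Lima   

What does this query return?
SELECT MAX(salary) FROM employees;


Salaries: 80000, 110000, 90000, 80000, 50000, 90000
MAX = 110000

110000


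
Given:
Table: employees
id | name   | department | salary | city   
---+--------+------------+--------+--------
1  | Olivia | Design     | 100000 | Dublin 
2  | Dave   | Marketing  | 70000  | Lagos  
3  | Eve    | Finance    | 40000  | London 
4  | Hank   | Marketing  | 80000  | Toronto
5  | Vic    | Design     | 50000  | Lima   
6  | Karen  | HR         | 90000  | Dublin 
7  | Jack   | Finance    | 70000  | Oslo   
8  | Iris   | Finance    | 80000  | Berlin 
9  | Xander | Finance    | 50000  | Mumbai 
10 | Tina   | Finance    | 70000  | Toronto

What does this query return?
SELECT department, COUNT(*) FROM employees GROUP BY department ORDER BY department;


Assigning each row to its department group:
  Olivia -> Design
  Dave -> Marketing
  Eve -> Finance
  Hank -> Marketing
  Vic -> Design
  Karen -> HR
  Jack -> Finance
  Iris -> Finance
  Xander -> Finance
  Tina -> Finance


4 groups:
Design, 2
Finance, 5
HR, 1
Marketing, 2


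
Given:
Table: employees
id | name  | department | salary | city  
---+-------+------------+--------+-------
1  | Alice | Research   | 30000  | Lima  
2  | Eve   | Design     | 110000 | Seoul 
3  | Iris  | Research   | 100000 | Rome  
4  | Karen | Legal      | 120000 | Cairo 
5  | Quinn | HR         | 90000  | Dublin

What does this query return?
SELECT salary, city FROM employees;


Projecting columns: salary, city

5 rows:
30000, Lima
110000, Seoul
100000, Rome
120000, Cairo
90000, Dublin


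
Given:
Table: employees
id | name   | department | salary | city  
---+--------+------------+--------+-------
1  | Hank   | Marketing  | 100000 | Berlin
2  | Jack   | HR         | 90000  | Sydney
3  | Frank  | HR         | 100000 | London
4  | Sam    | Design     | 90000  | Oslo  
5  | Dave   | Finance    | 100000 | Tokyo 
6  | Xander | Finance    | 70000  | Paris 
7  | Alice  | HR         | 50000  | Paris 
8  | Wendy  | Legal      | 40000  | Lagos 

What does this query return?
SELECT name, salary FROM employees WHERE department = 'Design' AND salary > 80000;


Filtering: department = 'Design' AND salary > 80000
Matching: 1 rows

1 rows:
Sam, 90000


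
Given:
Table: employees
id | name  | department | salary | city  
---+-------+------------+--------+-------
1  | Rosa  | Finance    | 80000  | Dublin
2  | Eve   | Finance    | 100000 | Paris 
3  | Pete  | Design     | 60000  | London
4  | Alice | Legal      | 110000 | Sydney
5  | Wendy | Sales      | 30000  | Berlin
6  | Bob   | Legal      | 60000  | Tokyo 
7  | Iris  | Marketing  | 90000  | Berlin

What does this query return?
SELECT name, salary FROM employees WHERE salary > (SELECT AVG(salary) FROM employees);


Subquery: AVG(salary) = 75714.29
Filtering: salary > 75714.29
  Rosa (80000) -> MATCH
  Eve (100000) -> MATCH
  Alice (110000) -> MATCH
  Iris (90000) -> MATCH


4 rows:
Rosa, 80000
Eve, 100000
Alice, 110000
Iris, 90000


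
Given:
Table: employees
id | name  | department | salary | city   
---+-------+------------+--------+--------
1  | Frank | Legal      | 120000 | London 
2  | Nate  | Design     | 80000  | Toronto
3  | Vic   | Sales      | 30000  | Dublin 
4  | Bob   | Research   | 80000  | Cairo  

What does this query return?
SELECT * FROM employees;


SELECT * returns all 4 rows with all columns

4 rows:
1, Frank, Legal, 120000, London
2, Nate, Design, 80000, Toronto
3, Vic, Sales, 30000, Dublin
4, Bob, Research, 80000, Cairo
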